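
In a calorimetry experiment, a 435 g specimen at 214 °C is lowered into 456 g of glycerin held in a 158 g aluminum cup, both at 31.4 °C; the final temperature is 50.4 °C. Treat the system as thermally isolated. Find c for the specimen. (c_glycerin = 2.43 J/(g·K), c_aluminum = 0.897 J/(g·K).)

Energy conservation, ΣQ = 0:
435×c×(50.4 − 214) + 456×2.43×(50.4 − 31.4) + 158×0.897×(50.4 − 31.4) = 0
-71166 c = -23746
c = -23746/-71166 ≈ 0.3337 J/(g·K)

c ≈ 0.334 J/(g·K)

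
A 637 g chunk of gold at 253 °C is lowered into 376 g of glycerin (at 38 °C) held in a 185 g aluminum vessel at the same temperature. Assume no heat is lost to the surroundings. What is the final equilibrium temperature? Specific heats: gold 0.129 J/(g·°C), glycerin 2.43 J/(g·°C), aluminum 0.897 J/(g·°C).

T_f ≈ 53.2 °C

With ΣQ=0 the equilibrium temperature is the m·c-weighted mean:
T_f = (82.17·253 + 913.68·38 + 165.94·38) / (82.17 + 913.68 + 165.94)
    = 61816 / 1161.8 ≈ 53.21 °C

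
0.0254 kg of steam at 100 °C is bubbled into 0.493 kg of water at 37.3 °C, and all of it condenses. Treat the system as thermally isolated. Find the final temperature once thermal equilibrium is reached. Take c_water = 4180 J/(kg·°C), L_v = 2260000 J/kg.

T_f ≈ 66.9 °C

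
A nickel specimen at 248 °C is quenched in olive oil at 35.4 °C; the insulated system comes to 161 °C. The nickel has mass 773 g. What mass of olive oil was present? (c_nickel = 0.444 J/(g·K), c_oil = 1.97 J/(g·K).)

Heat lost by the nickel = heat gained by the oil:
773·0.444·(248 − 161) = m·1.97·(161 − 35.4)
247.43 m = 29859  ⇒  m ≈ 120.7 g

m ≈ 121 g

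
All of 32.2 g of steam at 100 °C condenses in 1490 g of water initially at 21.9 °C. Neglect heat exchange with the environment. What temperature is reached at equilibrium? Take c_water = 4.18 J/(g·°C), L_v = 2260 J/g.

T_f ≈ 35.0 °C

Taking heat into each body as positive, Σ m c ΔT = 0:
latent heat released on condensation: 32.2×2260 = 72772
  condensed water 100 °C→T: 134.6(T − 100)
  water warms: 1490×4.18×(T − 21.9) = 6228.2(T − 21.9)
6362.8 T = 72772 + 13460 + 136398 = 222629
T ≈ 34.99 °C (< 100 °C, so full condensation is consistent).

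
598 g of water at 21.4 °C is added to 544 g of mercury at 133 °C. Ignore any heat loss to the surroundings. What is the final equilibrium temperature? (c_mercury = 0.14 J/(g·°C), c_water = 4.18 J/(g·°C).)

Let T be the final temperature. ΣQ_i = 0:
544×0.14×(T − 133) + 598×4.18×(T − 21.4) = 0
76.16(T − 133) + 2499.6(T − 21.4) = 0
2575.8 T = 63622
T ≈ 24.70 °C

T_f ≈ 24.7 °C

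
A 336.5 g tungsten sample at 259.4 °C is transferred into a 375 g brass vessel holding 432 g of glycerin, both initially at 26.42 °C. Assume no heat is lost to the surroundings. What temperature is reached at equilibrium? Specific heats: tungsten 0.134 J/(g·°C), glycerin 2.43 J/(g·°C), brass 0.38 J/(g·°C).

T_f ≈ 34.9 °C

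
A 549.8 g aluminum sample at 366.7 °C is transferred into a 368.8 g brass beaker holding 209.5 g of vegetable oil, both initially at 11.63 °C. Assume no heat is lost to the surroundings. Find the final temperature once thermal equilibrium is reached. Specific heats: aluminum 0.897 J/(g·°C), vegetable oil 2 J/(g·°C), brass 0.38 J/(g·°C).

T_f ≈ 178.0 °C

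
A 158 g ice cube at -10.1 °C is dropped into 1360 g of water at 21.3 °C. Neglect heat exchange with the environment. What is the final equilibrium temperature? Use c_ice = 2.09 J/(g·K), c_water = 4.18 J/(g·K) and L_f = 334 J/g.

Sum of m c ΔT and latent-heat terms is zero:
warm ice to 0 °C: 158·2.09·(0 − (-10.1)) = 3335.2
  melt ice: 158·334 = 52772
  meltwater 0→T: 158·4.18·T = 660.44 T
  water cools: 1360·4.18·(T − 21.3) = 5684.8(T − 21.3)
6345.2 T = 121086 − 56107 = 64979
T ≈ 10.24 °C. Since T > 0 °C, the all-ice-melts assumption holds.

T_f ≈ 10.2 °C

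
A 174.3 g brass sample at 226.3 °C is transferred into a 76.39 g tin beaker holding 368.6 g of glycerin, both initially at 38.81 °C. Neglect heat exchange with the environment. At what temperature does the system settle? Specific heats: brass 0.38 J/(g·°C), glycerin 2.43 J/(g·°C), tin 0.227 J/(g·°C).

Energy conservation, ΣQ = 0:
174.3·0.38·(T − 226.3) + 368.6·2.43·(T − 38.81) + 76.39·0.227·(T − 38.81) = 0
66.23(T − 226.3) + 895.7(T − 38.81) + 17.34(T − 38.81) = 0
979.27 T = 50424
T = 50424/979.27 ≈ 51.49 °C

T_f ≈ 51.5 °C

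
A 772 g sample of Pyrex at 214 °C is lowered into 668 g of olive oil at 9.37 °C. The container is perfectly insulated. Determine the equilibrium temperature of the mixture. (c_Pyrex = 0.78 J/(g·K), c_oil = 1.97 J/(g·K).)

Let T be the final temperature. ΣQ_i = 0:
772×0.78×(T − 214) + 668×1.97×(T − 9.37) = 0
602.16(T − 214) + 1316(T − 9.37) = 0
(602.16 + 1316) T = 602.16×214 + 1316×9.37
T ≈ 73.61 °C

T_f ≈ 73.6 °C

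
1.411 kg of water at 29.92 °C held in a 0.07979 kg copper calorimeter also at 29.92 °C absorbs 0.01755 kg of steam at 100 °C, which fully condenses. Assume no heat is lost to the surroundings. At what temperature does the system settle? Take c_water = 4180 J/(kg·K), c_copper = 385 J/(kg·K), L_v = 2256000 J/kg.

T_f ≈ 37.4 °C

Heat gained plus heat lost sum to zero:
latent heat released on condensation: 0.01755×2256000 = 39593; condensed water 100 °C→T: 73.36(T − 100); original water: 5898(T − 29.92); cup: 30.72(T − 29.92)
6002.1 T = 39593 + 7335.9 + 177387 = 224315
T ≈ 37.37 °C — below 100 °C, confirming all the steam condensed.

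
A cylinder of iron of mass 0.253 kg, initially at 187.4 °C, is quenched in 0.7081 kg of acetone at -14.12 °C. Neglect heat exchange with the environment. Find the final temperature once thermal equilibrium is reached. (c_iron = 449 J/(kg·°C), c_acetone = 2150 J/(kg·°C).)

T_f ≈ -0.1 °C

Conservation of energy gives ΣQ = 0:
0.253*449*(T − 187.4) + 0.7081*2150*(T − (-14.12)) = 0
113.6(T − 187.4) + 1522.4(T − (-14.12)) = 0
(113.6 + 1522.4) T = 113.6*187.4 + 1522.4*(-14.12)
T = -208.42/1636 ≈ -0.13 °C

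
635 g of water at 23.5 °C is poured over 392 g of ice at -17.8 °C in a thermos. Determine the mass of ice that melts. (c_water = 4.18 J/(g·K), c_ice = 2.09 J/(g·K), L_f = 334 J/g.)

Heat available from the water dropping to 0 °C: 635·4.18·23.5 = 62376 J.
Of that, 392·2.09·17.8 = 14583 J goes to bring the ice to 0 °C, leaving 47793 J.
Melting all 392 g of ice would need 392·334 = 130928 J.
Since 47793 < 130928 J, not all the ice melts; equilibrium is at 0 °C.
Mass melted = 47793/334 ≈ 143.1 g.

m_melted ≈ 143 g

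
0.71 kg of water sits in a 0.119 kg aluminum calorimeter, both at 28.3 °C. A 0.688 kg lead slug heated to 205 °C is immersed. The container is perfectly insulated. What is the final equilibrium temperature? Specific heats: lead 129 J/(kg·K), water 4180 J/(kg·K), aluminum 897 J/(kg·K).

Conservation of energy gives ΣQ = 0:
0.688·129·(T − 205) + 0.71·4180·(T − 28.3) + 0.119·897·(T − 28.3) = 0
(88.75 + 2967.8 + 106.74) T = 88.75·205 + 2967.8·28.3 + 106.74·28.3
T ≈ 33.26 °C

T_f ≈ 33.3 °C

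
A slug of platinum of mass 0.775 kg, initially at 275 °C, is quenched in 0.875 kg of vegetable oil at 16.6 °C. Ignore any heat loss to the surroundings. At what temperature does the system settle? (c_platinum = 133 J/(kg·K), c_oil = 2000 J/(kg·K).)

With ΣQ=0 the equilibrium temperature is the m·c-weighted mean:
T_f = (103.08*275 + 1750*16.6) / (103.08 + 1750)
    = 57396 / 1853.1 ≈ 30.97 °C

T_f ≈ 31.0 °C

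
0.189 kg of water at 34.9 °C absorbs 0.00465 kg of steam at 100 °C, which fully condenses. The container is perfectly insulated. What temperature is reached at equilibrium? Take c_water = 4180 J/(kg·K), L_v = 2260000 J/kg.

T_f ≈ 49.4 °C

Conservation of energy gives ΣQ = 0:
steam→water at 100 °C releases m L_v = 0.00465×2260000 = 10509
  condensate cools 100→T: 0.00465×4180×(T − 100) = 19.44(T − 100)
  water warms: 0.189×4180×(T − 34.9) = 790.02(T − 34.9)
809.46 T = 10509 + 1943.7 + 27572 = 40024
T ≈ 49.45 °C — below 100 °C, confirming all the steam condensed.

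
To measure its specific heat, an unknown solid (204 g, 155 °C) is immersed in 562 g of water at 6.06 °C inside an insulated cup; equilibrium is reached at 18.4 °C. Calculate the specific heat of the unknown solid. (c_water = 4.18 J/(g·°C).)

c ≈ 1.04 J/(g·°C)

Conservation of energy gives ΣQ = 0:
204×c×(18.4 − 155) + 562×4.18×(18.4 − 6.06) = 0
-27866 c = -28989
c = -28989/-27866 ≈ 1.04 J/(g·°C)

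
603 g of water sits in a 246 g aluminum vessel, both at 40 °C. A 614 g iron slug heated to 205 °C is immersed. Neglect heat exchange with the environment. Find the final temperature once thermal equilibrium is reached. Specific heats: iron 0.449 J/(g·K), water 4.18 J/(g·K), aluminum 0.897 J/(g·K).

T_f ≈ 55.1 °C

Setting the total heat transfer to zero:
614*0.449*(T − 205) + 603*4.18*(T − 40) + 246*0.897*(T − 40) = 0
275.69(T − 205) + 2520.5(T − 40) + 220.66(T − 40) = 0
(275.69 + 2520.5 + 220.66) T = 275.69*205 + 2520.5*40 + 220.66*40
T = 166164/3016.9 ≈ 55.08 °C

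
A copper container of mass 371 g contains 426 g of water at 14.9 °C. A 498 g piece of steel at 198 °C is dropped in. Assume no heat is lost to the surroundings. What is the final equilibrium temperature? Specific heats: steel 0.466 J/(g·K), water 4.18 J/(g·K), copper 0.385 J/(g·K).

Setting the total heat transfer to zero:
498·0.466·(T − 198) + 426·4.18·(T − 14.9) + 371·0.385·(T − 14.9) = 0
2155.6 T = 74610
T = 74610 / 2155.6 = 34.6 °C

T_f ≈ 34.6 °C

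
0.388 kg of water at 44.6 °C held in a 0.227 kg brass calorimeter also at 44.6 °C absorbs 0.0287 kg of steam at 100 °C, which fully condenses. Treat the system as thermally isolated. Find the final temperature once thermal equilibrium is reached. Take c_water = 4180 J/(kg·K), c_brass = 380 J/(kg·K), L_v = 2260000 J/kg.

Net heat exchanged in the isolated system is zero:
latent heat released on condensation: 0.0287×2260000 = 64862
  condensate cools 100→T: 0.0287×4180×(T − 100) = 119.97(T − 100)
  water warms: 0.388×4180×(T − 44.6) = 1621.8(T − 44.6)
  brass cup: 0.227×380×(T − 44.6) = 86.26(T − 44.6)
1828.1 T = 64862 + 11997 + 76181 = 153040
T ≈ 83.72 °C, under the boiling point, so the assumption holds.

T_f ≈ 83.7 °C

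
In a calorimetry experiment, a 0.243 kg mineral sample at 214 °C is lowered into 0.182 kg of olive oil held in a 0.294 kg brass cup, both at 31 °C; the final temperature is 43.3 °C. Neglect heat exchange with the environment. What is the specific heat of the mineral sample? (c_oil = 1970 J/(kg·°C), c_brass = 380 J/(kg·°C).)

c ≈ 139 J/(kg·°C)

Let T be the final temperature. ΣQ_i = 0:
0.243×c×(43.3 − 214) + 0.182×1970×(43.3 − 31) + 0.294×380×(43.3 − 31) = 0
-41.48 c = -5784.2
c = -5784.2/-41.48 ≈ 139.4 J/(kg·°C)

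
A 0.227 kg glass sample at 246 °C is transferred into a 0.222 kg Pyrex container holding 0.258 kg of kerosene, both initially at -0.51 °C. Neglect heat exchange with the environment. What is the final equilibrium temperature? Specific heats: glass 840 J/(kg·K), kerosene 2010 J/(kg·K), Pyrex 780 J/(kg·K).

T_f ≈ 52.8 °C

Net heat exchanged in the isolated system is zero:
0.227*840*(T − 246) + 0.258*2010*(T − (-0.51)) + 0.222*780*(T − (-0.51)) = 0
190.68(T − 246) + 518.58(T − (-0.51)) + 173.16(T − (-0.51)) = 0
(190.68 + 518.58 + 173.16) T = 190.68*246 + 518.58*(-0.51) + 173.16*(-0.51)
T = 46554/882.42 ≈ 52.76 °C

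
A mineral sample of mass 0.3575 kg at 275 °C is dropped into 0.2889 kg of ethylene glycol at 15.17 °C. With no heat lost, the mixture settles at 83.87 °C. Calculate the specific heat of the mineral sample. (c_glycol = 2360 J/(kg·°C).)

Heat gained plus heat lost sum to zero:
0.3575·c·(83.87 − 275) + 0.2889·2360·(83.87 − 15.17) = 0
-68.33 c = -46840
c = -46840/-68.33 ≈ 685.5 J/(kg·°C)

c ≈ 686 J/(kg·°C)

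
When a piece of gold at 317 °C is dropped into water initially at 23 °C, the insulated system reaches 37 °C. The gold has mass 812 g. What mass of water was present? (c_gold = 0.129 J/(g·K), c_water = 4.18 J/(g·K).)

m ≈ 501 g

|Q_gold| = |Q_water|:
812·0.129·(317 − 37) = m·4.18·(37 − 23)
58.52 m = 29329  ⇒  m ≈ 501.2 g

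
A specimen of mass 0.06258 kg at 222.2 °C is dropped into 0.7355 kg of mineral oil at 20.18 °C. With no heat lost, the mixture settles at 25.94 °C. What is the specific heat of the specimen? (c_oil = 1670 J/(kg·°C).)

m_s c (T_s − T_f) = m_oil c_oil (T_f − T_0):
0.06258×c×(222.2 − 25.94) = 0.7355×1670×(25.94 − 20.18)
12.28 c = 7074.9  ⇒  c ≈ 576 J/(kg·°C)

c ≈ 576 J/(kg·°C)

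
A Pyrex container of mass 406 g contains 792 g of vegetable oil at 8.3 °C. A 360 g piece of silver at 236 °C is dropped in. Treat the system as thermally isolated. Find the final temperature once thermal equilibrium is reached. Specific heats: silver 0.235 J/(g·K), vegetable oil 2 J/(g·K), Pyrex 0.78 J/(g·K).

T_f ≈ 18.0 °C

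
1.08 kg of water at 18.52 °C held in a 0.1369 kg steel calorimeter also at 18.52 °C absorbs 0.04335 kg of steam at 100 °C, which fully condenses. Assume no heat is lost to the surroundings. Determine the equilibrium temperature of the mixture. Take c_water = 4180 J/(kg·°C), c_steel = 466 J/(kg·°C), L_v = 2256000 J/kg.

T_f ≈ 42.2 °C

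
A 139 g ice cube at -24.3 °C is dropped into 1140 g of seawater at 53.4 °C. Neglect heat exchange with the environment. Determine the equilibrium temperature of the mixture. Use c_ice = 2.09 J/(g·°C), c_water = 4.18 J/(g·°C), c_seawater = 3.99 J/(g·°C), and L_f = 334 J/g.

T_f ≈ 36.9 °C

Taking heat into each body as positive, Σ m c ΔT = 0:
warm ice to 0 °C: 139×2.09×(0 − (-24.3)) = 7059.4; fusion: m_ice L_f = 139×334 = 46426; warm the meltwater: 581.02 T; seawater cools: 1140×3.99×(T − 53.4) = 4548.6(T − 53.4)
5129.6 T = 242895 − 53485 = 189410
T ≈ 36.92 °C. Since T > 0 °C, the all-ice-melts assumption holds.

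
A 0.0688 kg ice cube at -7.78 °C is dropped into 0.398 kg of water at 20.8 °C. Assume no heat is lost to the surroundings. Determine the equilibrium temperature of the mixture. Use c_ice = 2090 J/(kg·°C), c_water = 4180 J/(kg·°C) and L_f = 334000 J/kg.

Energy conservation, ΣQ = 0:
warm ice to 0 °C: 0.0688·2090·(0 − (-7.78)) = 1118.7; melt ice: 0.0688·334000 = 22979; warm the meltwater: 287.58 T; water cools: 0.398·4180·(T − 20.8) = 1663.6(T − 20.8)
1951.2 T = 34604 − 24098 = 10506
T ≈ 5.38 °C. Since T > 0 °C, the all-ice-melts assumption holds.

T_f ≈ 5.4 °C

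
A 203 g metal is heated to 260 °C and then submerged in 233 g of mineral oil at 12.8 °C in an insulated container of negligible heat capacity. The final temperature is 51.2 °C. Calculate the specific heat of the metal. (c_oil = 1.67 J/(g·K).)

Heat gained plus heat lost sum to zero:
203×c×(51.2 − 260) + 233×1.67×(51.2 − 12.8) = 0
-42386 c = -14942
c = -14942/-42386 ≈ 0.3525 J/(g·K)

c ≈ 0.353 J/(g·K)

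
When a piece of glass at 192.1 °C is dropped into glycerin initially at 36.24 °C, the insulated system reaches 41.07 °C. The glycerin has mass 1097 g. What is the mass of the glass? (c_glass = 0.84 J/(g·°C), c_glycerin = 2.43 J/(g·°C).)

m ≈ 101 g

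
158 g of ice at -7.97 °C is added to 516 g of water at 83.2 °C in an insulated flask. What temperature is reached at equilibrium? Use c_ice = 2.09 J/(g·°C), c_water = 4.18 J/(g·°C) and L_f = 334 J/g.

T_f ≈ 44.0 °C

Setting the total heat transfer to zero:
warm ice to 0 °C: 158×2.09×(0 − (-7.97)) = 2631.9; latent heat to melt: 158×334 = 52772; meltwater 0→T: 158×4.18×T = 660.44 T; water: 2156.9(T − 83.2)
2817.3 T = 179452 − 55404 = 124049
T ≈ 44.03 °C (positive, so assuming full melt was valid).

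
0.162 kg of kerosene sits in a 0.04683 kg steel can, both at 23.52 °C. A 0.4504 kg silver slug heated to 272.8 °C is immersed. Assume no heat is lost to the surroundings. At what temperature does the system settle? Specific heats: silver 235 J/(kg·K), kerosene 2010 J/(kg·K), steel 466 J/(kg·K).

Taking heat into each body as positive, Σ m c ΔT = 0:
0.4504×235×(T − 272.8) + 0.162×2010×(T − 23.52) + 0.04683×466×(T − 23.52) = 0
453.29 T = 37046
T = 37046 / 453.29 = 81.7 °C

T_f ≈ 81.7 °C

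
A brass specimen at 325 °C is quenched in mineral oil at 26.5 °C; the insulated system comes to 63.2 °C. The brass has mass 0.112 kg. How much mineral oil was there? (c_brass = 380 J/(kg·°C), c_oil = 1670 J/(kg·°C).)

Setting the total heat transfer to zero:
0.112·380·(63.2 − 325) + m·1670·(63.2 − 26.5) = 0
61289 m = 11142
m = 11142/61289 ≈ 0.1818 kg

m ≈ 0.182 kg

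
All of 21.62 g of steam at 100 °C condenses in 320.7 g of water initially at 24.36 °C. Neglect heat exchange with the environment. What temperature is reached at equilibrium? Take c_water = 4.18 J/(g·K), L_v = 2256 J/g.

T_f ≈ 63.2 °C

Heat gained plus heat lost sum to zero:
condense steam: −21.62×2256 = −48775; condensed water 100 °C→T: 90.37(T − 100); original water: 1340.5(T − 24.36)
1430.9 T = 48775 + 9037.2 + 32655 = 90467
T ≈ 63.22 °C (< 100 °C, so full condensation is consistent).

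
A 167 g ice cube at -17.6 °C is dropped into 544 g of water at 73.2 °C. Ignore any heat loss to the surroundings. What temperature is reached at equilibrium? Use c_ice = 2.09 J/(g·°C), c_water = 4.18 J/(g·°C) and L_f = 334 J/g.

T_f ≈ 35.2 °C

Taking heat into each body as positive, Σ m c ΔT = 0:
ice -17.6→0 °C: 167×2.09×17.6 = 6142.9; latent heat to melt: 167×334 = 55778; warm the meltwater: 698.06 T; water cools: 544×4.18×(T − 73.2) = 2273.9(T − 73.2)
2972 T = 166451 − 61921 = 104530
T ≈ 35.17 °C. Since T > 0 °C, the all-ice-melts assumption holds.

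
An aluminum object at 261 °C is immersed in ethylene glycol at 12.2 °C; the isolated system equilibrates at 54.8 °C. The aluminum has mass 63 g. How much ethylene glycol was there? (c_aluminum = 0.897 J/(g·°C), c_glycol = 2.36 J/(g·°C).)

m ≈ 116 g

|Q_aluminum| = |Q_glycol|:
63·0.897·(261 − 54.8) = m·2.36·(54.8 − 12.2)
100.54 m = 11653  ⇒  m ≈ 115.9 g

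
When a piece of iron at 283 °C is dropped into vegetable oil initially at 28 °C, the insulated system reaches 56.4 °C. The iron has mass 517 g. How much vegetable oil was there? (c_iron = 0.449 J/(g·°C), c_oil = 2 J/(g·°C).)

m ≈ 926 g

Net heat exchanged in the isolated system is zero:
517×0.449×(56.4 − 283) + m×2×(56.4 − 28) = 0
56.8 m = 52601
m = 52601/56.8 ≈ 926.1 g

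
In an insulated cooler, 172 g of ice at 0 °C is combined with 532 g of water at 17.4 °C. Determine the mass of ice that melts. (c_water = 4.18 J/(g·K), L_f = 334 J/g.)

Water can give up m c ΔT = 532×4.18×17.4 = 38693 J before reaching 0 °C.
To melt every bit of ice: 172×334 = 57448 J.
That's not enough to melt it all — equilibrium is at 0 °C with ice remaining.
Mass melted = 38693/334 ≈ 115.8 g.

m_melted ≈ 116 g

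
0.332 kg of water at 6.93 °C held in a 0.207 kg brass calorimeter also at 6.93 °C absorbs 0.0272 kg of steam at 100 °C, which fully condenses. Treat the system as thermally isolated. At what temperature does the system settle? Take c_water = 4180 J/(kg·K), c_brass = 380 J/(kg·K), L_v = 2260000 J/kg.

Energy balance with sensible and latent terms:
condense steam: −0.0272×2260000 = −61472
  condensed water 100 °C→T: 113.7(T − 100)
  original water: 1387.8(T − 6.93)
  brass cup: 0.207×380×(T − 6.93) = 78.66(T − 6.93)
1580.1 T = 61472 + 11370 + 10162 = 83004
T ≈ 52.53 °C, under the boiling point, so the assumption holds.

T_f ≈ 52.5 °C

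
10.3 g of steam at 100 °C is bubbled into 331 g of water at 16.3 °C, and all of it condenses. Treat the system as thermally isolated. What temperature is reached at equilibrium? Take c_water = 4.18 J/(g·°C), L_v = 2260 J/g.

Let T be the final temperature. ΣQ_i = 0:
steam→water at 100 °C releases m L_v = 10.3×2260 = 23278
  condensed water 100 °C→T: 43.05(T − 100)
  original water: 1383.6(T − 16.3)
1426.6 T = 23278 + 4305.4 + 22552 = 50136
T ≈ 35.14 °C — below 100 °C, confirming all the steam condensed.

T_f ≈ 35.1 °C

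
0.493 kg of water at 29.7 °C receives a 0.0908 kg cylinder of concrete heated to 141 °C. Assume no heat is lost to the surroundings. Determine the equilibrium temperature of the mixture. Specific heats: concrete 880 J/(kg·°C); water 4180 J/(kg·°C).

T_f ≈ 33.9 °C

Set heat shed by the hot body equal to heat absorbed by the cold body:
0.0908·880·(141 − T) = 0.493·4180·(T − 29.7)
79.9(141 − T) = 2060.7(T − 29.7)
2140.6 T = 72470  ⇒  T ≈ 33.85 °C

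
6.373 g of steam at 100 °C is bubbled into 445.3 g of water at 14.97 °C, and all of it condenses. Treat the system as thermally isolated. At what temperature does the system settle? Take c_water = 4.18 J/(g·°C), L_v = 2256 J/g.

T_f ≈ 23.8 °C

Energy conservation, ΣQ = 0:
condense steam: −6.373·2256 = −14377; condensed water 100 °C→T: 26.64(T − 100); water warms: 445.3·4.18·(T − 14.97) = 1861.4(T − 14.97)
1888 T = 14377 + 2663.9 + 27864 = 44906
T ≈ 23.78 °C, under the boiling point, so the assumption holds.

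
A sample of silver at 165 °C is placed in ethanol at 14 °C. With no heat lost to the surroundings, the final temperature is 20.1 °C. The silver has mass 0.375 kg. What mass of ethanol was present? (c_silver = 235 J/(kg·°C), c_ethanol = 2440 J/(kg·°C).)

Heat lost by the silver = heat gained by the ethanol:
0.375×235×(165 − 20.1) = m×2440×(20.1 − 14)
14884 m = 12769  ⇒  m ≈ 0.8579 kg

m ≈ 0.858 kg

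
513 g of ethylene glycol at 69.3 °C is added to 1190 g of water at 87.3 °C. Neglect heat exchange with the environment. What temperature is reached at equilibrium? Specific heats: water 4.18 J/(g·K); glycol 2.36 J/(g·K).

Heat gained plus heat lost sum to zero:
1190·4.18·(T − 87.3) + 513·2.36·(T − 69.3) = 0
4974.2(T − 87.3) + 1210.7(T − 69.3) = 0
6184.9 T = 518148
T = 518148 / 6184.9 = 83.8 °C

T_f ≈ 83.8 °C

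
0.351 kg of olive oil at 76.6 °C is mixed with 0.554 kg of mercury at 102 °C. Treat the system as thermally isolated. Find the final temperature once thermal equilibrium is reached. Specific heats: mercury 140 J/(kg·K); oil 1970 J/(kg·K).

Setting the total heat transfer to zero:
0.554×140×(T − 102) + 0.351×1970×(T − 76.6) = 0
(77.56 + 691.47) T = 77.56×102 + 691.47×76.6
T = 60878/769.03 ≈ 79.16 °C

T_f ≈ 79.2 °C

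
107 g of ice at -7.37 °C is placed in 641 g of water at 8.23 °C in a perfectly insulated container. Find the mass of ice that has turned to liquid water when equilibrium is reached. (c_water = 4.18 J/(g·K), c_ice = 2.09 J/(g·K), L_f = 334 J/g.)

Water can give up m c ΔT = 641×4.18×8.23 = 22051 J before reaching 0 °C.
Of that, 107×2.09×7.37 = 1648.2 J goes to bring the ice to 0 °C, leaving 20403 J.
Melting all 107 g of ice would need 107×334 = 35738 J.
Since 20403 < 35738 J, not all the ice melts; equilibrium is at 0 °C.
m_melt = 20403 / L_f = 61.09 g.

m_melted ≈ 61.1 g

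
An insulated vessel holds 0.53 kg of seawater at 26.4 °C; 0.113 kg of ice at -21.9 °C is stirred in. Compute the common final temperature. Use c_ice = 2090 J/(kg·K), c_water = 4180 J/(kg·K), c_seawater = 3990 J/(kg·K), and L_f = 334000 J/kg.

T_f ≈ 5.0 °C

Let T be the final temperature. ΣQ_i = 0:
ice -21.9→0 °C: 0.113·2090·21.9 = 5172.1; fusion: m_ice L_f = 0.113·334000 = 37742; meltwater 0→T: 0.113·4180·T = 472.34 T; seawater cools: 0.53·3990·(T − 26.4) = 2114.7(T − 26.4)
2587 T = 55828 − 42914 = 12914
T ≈ 4.99 °C (positive, so assuming full melt was valid).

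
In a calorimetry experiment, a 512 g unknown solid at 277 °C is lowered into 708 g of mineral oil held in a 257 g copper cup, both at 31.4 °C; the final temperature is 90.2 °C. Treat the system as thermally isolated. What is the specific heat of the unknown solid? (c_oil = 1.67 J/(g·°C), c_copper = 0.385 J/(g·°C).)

c ≈ 0.788 J/(g·°C)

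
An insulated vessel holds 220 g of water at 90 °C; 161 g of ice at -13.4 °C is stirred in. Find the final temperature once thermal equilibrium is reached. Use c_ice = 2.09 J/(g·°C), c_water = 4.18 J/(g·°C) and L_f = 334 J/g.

T_f ≈ 15.4 °C

Heat gained plus heat lost sum to zero:
ice -13.4→0 °C: 161×2.09×13.4 = 4509; fusion: m_ice L_f = 161×334 = 53774; warm the meltwater: 672.98 T; water cools: 220×4.18×(T − 90) = 919.6(T − 90)
1592.6 T = 82764 − 58283 = 24481
T ≈ 15.37 °C — above 0 °C, consistent with complete melting.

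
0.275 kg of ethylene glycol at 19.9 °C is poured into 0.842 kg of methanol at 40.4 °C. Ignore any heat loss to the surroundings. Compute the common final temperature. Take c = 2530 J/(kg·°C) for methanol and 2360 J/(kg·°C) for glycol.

Set heat shed by the hot body equal to heat absorbed by the cold body:
0.842·2530·(40.4 − T) = 0.275·2360·(T − 19.9)
2130.3(40.4 − T) = 649(T − 19.9)
2779.3 T = 98978  ⇒  T ≈ 35.61 °C

T_f ≈ 35.6 °C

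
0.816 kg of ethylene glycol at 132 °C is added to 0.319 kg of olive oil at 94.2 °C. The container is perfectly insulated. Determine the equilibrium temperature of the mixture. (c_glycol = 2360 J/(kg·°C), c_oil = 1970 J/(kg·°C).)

T_f = Σ m_i c_i T_i / Σ m_i c_i:
T_f = (1925.8·132 + 628.43·94.2) / (1925.8 + 628.43)
    = 313398 / 2554.2 ≈ 122.70 °C

T_f ≈ 122.7 °C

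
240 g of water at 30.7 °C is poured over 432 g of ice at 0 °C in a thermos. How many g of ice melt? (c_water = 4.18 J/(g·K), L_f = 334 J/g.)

Heat available from the water dropping to 0 °C: 240·4.18·30.7 = 30798 J.
Melting all 432 g of ice would need 432·334 = 144288 J.
30798 J < 144288 J, so only part of the ice melts and the system sits at 0 °C.
Mass melted = 30798/334 ≈ 92.21 g.

m_melted ≈ 92.2 g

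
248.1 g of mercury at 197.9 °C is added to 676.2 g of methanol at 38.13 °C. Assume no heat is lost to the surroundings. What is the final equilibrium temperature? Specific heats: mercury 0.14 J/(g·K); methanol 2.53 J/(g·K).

Energy conservation, ΣQ = 0:
248.1×0.14×(T − 197.9) + 676.2×2.53×(T − 38.13) = 0
34.73(T − 197.9) + 1710.8(T − 38.13) = 0
1745.5 T = 72106
T ≈ 41.31 °C

T_f ≈ 41.3 °C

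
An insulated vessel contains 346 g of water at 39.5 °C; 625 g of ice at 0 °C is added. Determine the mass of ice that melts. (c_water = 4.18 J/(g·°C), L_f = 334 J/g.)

Cooling the water to 0 °C releases 346×4.18×39.5 = 57128 J.
Melting all 625 g of ice would need 625×334 = 208750 J.
That's not enough to melt it all — equilibrium is at 0 °C with ice remaining.
m_melt = 57128 / L_f = 171 g.

m_melted ≈ 171 g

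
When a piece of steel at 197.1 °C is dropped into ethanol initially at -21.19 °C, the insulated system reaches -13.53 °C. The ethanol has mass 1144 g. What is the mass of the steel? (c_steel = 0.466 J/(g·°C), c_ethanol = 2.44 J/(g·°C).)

Heat lost by the steel = heat gained by the ethanol:
m·0.466·(197.1 − -13.53) = 1144·2.44·(-13.53 − (-21.19))
98.15 m = 21382  ⇒  m ≈ 217.8 g

m ≈ 218 g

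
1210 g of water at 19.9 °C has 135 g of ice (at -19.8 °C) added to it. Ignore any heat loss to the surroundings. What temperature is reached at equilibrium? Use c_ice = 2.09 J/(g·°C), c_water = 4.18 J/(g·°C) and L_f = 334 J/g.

Conservation of energy gives ΣQ = 0:
warm ice to 0 °C: 135·2.09·(0 − (-19.8)) = 5586.6; fusion: m_ice L_f = 135·334 = 45090; warm the meltwater: 564.3 T; water cools: 1210·4.18·(T − 19.9) = 5057.8(T − 19.9)
5622.1 T = 100650 − 50677 = 49974
T ≈ 8.89 °C (positive, so assuming full melt was valid).

T_f ≈ 8.9 °C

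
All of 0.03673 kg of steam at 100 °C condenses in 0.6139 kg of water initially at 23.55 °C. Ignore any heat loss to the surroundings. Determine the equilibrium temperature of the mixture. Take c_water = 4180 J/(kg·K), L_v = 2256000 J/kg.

T_f ≈ 58.3 °C

Heat gained plus heat lost sum to zero:
latent heat released on condensation: 0.03673·2256000 = 82863
  condensate cools 100→T: 0.03673·4180·(T − 100) = 153.53(T − 100)
  original water: 2566.1(T − 23.55)
2719.6 T = 82863 + 15353 + 60432 = 158648
T ≈ 58.33 °C, under the boiling point, so the assumption holds.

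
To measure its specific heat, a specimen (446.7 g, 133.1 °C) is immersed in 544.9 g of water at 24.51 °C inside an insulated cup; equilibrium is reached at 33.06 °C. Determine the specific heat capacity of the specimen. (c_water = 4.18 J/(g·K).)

Let T be the final temperature. ΣQ_i = 0:
446.7·c·(33.06 − 133.1) + 544.9·4.18·(33.06 − 24.51) = 0
-44688 c = -19474
c = -19474/-44688 ≈ 0.4358 J/(g·K)

c ≈ 0.436 J/(g·K)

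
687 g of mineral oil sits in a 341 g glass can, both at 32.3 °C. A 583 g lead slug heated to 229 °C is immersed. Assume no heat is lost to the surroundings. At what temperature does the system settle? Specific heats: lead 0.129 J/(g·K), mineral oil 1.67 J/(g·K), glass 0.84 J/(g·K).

T_f = Σ m_i c_i T_i / Σ m_i c_i:
T_f = (75.21×229 + 1147.3×32.3 + 286.44×32.3) / (75.21 + 1147.3 + 286.44)
    = 63532 / 1508.9 ≈ 42.10 °C

T_f ≈ 42.1 °C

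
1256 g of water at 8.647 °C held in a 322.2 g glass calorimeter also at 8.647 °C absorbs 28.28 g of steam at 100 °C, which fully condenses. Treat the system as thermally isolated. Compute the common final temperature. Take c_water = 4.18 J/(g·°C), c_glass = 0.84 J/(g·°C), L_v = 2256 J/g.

Taking heat into each body as positive, Σ m c ΔT = 0:
steam→water at 100 °C releases m L_v = 28.28×2256 = 63800
  condensed water 100 °C→T: 118.21(T − 100)
  original water: 5250.1(T − 8.647)
  glass cup: 322.2×0.84×(T − 8.647) = 270.65(T − 8.647)
5638.9 T = 63800 + 11821 + 47738 = 123358
T ≈ 21.88 °C, under the boiling point, so the assumption holds.

T_f ≈ 21.9 °C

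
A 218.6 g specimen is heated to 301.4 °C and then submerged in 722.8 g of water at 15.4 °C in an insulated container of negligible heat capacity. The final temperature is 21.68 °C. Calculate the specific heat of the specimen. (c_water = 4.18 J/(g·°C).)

m_s c (T_s − T_f) = m_water c_water (T_f − T_0):
218.6×c×(301.4 − 21.68) = 722.8×4.18×(21.68 − 15.4)
61147 c = 18974  ⇒  c ≈ 0.3103 J/(g·°C)

c ≈ 0.31 J/(g·°C)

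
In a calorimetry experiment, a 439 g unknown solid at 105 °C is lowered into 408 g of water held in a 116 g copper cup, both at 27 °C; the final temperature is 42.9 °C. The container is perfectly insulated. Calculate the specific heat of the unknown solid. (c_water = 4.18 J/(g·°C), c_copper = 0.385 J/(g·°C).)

c ≈ 1.02 J/(g·°C)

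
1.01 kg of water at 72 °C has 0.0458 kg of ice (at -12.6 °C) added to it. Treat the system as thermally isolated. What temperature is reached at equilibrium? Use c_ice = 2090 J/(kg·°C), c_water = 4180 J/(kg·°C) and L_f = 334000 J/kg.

Sum of m c ΔT and latent-heat terms is zero:
ice -12.6→0 °C: 0.0458×2090×12.6 = 1206.1
  fusion: m_ice L_f = 0.0458×334000 = 15297
  meltwater 0→T: 0.0458×4180×T = 191.44 T
  water: 4221.8(T − 72)
4413.2 T = 303970 − 16503 = 287466
T ≈ 65.14 °C (positive, so assuming full melt was valid).

T_f ≈ 65.1 °C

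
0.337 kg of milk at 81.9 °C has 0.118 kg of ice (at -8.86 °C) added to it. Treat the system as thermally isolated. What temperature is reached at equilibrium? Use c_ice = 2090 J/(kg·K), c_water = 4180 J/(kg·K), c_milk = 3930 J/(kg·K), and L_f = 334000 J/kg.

Sum of m c ΔT and latent-heat terms is zero:
ice -8.86→0 °C: 0.118×2090×8.86 = 2185.1
  melt ice: 0.118×334000 = 39412
  warm the meltwater: 493.24 T
  milk: 1324.4(T − 81.9)
1817.7 T = 108469 − 41597 = 66872
T ≈ 36.79 °C (positive, so assuming full melt was valid).

T_f ≈ 36.8 °C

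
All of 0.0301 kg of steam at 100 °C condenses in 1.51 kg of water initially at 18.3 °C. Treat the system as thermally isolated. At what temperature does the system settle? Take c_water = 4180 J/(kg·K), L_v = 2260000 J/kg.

T_f ≈ 30.5 °C

Let T be the final temperature. ΣQ_i = 0:
steam→water at 100 °C releases m L_v = 0.0301·2260000 = 68026
  condensate cools 100→T: 0.0301·4180·(T − 100) = 125.82(T − 100)
  original water: 6311.8(T − 18.3)
6437.6 T = 68026 + 12582 + 115506 = 196114
T ≈ 30.46 °C (< 100 °C, so full condensation is consistent).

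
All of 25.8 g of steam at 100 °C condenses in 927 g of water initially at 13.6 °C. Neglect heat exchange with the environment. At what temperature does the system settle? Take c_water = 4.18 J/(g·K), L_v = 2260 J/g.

Heat gained plus heat lost sum to zero:
condense steam: −25.8×2260 = −58308
  condensate cools 100→T: 25.8×4.18×(T − 100) = 107.84(T − 100)
  water warms: 927×4.18×(T − 13.6) = 3874.9(T − 13.6)
3982.7 T = 58308 + 10784 + 52698 = 121790
T ≈ 30.58 °C, under the boiling point, so the assumption holds.

T_f ≈ 30.6 °C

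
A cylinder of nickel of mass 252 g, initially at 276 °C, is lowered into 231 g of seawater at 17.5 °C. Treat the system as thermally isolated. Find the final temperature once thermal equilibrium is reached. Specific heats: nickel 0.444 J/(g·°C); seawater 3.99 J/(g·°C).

T_f ≈ 45.5 °C

Set heat shed by the hot body equal to heat absorbed by the cold body:
252*0.444*(276 − T) = 231*3.99*(T − 17.5)
111.89(276 − T) = 921.69(T − 17.5)
1033.6 T = 47011  ⇒  T ≈ 45.48 °C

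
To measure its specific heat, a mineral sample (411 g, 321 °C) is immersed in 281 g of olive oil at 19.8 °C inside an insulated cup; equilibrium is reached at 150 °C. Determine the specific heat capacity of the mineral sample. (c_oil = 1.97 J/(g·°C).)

c ≈ 1.03 J/(g·°C)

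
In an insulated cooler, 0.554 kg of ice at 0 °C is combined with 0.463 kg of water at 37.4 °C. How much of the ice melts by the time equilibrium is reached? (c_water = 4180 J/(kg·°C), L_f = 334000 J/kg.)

Heat available from the water dropping to 0 °C: 0.463×4180×37.4 = 72382 J.
To melt every bit of ice: 0.554×334000 = 185036 J.
72382 J < 185036 J, so only part of the ice melts and the system sits at 0 °C.
m_melt = 72382 / L_f = 0.2167 kg.

m_melted ≈ 0.217 kg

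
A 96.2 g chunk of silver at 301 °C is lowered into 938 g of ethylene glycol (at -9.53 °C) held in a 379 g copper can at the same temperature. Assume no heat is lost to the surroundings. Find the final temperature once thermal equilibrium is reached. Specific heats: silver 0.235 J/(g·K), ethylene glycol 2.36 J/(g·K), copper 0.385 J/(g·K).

T_f ≈ -6.6 °C

T_f = Σ m_i c_i T_i / Σ m_i c_i:
T_f = (22.61·301 + 2213.7·(-9.53) + 145.91·(-9.53)) / (22.61 + 2213.7 + 145.91)
    = -15682 / 2382.2 ≈ -6.58 °C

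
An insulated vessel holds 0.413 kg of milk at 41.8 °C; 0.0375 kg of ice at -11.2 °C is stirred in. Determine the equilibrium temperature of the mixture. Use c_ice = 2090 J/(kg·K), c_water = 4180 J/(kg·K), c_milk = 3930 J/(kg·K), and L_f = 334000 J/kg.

T_f ≈ 30.6 °C

Sum of m c ΔT and latent-heat terms is zero:
warm ice to 0 °C: 0.0375·2090·(0 − (-11.2)) = 877.8; melt ice: 0.0375·334000 = 12525; warm the meltwater: 156.75 T; milk: 1623.1(T − 41.8)
1779.8 T = 67845 − 13403 = 54442
T ≈ 30.59 °C (positive, so assuming full melt was valid).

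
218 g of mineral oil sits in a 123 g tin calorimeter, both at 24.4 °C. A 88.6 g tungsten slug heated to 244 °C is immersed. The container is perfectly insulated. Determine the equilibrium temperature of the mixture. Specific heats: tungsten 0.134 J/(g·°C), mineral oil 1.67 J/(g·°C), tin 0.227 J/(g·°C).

Taking heat into each body as positive, Σ m c ΔT = 0:
88.6*0.134*(T − 244) + 218*1.67*(T − 24.4) + 123*0.227*(T − 24.4) = 0
11.87(T − 244) + 364.06(T − 24.4) + 27.92(T − 24.4) = 0
(11.87 + 364.06 + 27.92) T = 11.87*244 + 364.06*24.4 + 27.92*24.4
T ≈ 30.86 °C

T_f ≈ 30.9 °C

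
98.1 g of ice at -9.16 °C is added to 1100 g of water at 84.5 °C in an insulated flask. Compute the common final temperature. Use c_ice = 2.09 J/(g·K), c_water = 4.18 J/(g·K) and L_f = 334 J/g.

T_f ≈ 70.7 °C

Energy balance with sensible and latent terms:
warm ice to 0 °C: 98.1×2.09×(0 − (-9.16)) = 1878.1
  latent heat to melt: 98.1×334 = 32765
  meltwater 0→T: 98.1×4.18×T = 410.06 T
  water: 4598(T − 84.5)
5008.1 T = 388531 − 34643 = 353888
T ≈ 70.66 °C. Since T > 0 °C, the all-ice-melts assumption holds.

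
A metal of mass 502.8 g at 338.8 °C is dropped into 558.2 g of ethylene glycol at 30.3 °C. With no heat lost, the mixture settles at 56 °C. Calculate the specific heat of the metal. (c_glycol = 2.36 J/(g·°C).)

c ≈ 0.238 J/(g·°C)

Let T be the final temperature. ΣQ_i = 0:
502.8×c×(56 − 338.8) + 558.2×2.36×(56 − 30.3) = 0
-142192 c = -33856
c = -33856/-142192 ≈ 0.2381 J/(g·°C)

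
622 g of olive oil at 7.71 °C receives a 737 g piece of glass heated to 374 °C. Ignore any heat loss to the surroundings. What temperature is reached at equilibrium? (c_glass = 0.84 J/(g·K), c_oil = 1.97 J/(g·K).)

T_f ≈ 130.7 °C

Conservation of energy gives ΣQ = 0:
737*0.84*(T − 374) + 622*1.97*(T − 7.71) = 0
619.08(T − 374) + 1225.3(T − 7.71) = 0
1844.4 T = 240983
T = 240983 / 1844.4 = 131 °C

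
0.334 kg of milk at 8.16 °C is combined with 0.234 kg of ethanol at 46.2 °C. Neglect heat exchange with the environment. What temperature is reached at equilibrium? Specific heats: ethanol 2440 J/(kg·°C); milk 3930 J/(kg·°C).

T_f is the heat-capacity-weighted average of the initial temperatures:
T_f = (570.96×46.2 + 1312.6×8.16) / (570.96 + 1312.6)
    = 37089 / 1883.6 ≈ 19.69 °C

T_f ≈ 19.7 °C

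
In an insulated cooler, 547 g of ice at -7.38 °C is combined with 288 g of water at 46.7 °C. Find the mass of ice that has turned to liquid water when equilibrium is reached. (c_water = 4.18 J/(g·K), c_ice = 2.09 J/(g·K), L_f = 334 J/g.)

Cooling the water to 0 °C releases 288·4.18·46.7 = 56219 J.
Of that, 547·2.09·7.38 = 8437 J goes to bring the ice to 0 °C, leaving 47782 J.
Melting all 547 g of ice would need 547·334 = 182698 J.
That's not enough to melt it all — equilibrium is at 0 °C with ice remaining.
m_melt = 47782 / L_f = 143.1 g.

m_melted ≈ 143 g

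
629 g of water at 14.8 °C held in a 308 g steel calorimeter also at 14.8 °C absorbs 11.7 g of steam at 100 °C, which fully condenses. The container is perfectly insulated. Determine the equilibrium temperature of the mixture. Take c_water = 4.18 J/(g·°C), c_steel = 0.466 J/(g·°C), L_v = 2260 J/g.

T_f ≈ 25.6 °C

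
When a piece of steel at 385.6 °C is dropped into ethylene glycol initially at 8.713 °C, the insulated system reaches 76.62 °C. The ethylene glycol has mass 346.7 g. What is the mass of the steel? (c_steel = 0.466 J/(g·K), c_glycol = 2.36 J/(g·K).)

Let T be the final temperature. ΣQ_i = 0:
m×0.466×(76.62 − 385.6) + 346.7×2.36×(76.62 − 8.713) = 0
-143.98 m = -55562
m = -55562/-143.98 ≈ 385.9 g

m ≈ 386 g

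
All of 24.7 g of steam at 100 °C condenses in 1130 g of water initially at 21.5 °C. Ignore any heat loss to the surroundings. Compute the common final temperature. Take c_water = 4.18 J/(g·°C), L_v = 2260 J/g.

Sum of m c ΔT and latent-heat terms is zero:
condense steam: −24.7×2260 = −55822; condensed water 100 °C→T: 103.25(T − 100); original water: 4723.4(T − 21.5)
4826.6 T = 55822 + 10325 + 101553 = 167700
T ≈ 34.74 °C (< 100 °C, so full condensation is consistent).

T_f ≈ 34.7 °C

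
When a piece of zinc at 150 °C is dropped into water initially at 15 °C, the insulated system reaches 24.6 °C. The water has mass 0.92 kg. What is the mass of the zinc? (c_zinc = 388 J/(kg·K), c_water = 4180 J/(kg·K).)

Let T be the final temperature. ΣQ_i = 0:
m×388×(24.6 − 150) + 0.92×4180×(24.6 − 15) = 0
-48655 m = -36918
m = -36918/-48655 ≈ 0.7588 kg

m ≈ 0.759 kg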